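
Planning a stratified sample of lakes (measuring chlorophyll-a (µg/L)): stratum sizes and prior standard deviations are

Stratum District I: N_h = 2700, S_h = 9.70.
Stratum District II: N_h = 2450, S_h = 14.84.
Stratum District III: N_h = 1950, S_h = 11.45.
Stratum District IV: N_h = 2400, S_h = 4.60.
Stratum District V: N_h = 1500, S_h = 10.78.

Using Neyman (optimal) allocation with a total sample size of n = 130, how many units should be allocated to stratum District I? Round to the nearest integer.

Neyman allocation: n_h = n · N_h S_h / Σ N_i S_i, with n = 130.
  stratum District I: N_h·S_h = 2700·9.70 = 26190.00
  stratum District II: N_h·S_h = 2450·14.84 = 36358.00
  stratum District III: N_h·S_h = 1950·11.45 = 22327.50
  stratum District IV: N_h·S_h = 2400·4.60 = 11040.00
  stratum District V: N_h·S_h = 1500·10.78 = 16170.00
Σ N_h S_h = 112085.50
n for stratum District I = 130·26190.00/112085.50 = 30.376 → 30

30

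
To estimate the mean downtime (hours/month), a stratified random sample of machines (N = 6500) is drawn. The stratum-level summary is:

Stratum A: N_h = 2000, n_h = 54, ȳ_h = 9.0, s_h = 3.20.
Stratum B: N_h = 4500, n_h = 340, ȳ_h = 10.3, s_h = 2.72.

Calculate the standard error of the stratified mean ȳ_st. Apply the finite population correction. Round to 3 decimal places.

V̂(ȳ_st) = Σ W_h² (1 − n_h/N_h) s_h²/n_h, with W_h = N_h/N and N = 6500:
  stratum A: (2000/6500)²·(1 − 54/2000)·3.20²/54 = 0.0174684
  stratum B: (4500/6500)²·(1 − 340/4500)·2.72²/340 = 0.00964135
V̂(ȳ_st) = 0.0271097
SE(ȳ_st) = √0.0271097 = 0.16465

SE(ȳ_st) ≈ 0.165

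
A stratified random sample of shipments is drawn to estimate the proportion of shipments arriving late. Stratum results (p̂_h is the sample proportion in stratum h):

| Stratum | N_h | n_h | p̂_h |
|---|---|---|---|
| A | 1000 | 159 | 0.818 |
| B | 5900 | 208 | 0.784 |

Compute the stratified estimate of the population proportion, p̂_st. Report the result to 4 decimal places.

p̂_st ≈ 0.7889

N = 6900; stratum weights W_h = N_h/N.
p̂_st = Σ W_h p̂_h = (1000·0.818 + 5900·0.784)/6900 = 0.78893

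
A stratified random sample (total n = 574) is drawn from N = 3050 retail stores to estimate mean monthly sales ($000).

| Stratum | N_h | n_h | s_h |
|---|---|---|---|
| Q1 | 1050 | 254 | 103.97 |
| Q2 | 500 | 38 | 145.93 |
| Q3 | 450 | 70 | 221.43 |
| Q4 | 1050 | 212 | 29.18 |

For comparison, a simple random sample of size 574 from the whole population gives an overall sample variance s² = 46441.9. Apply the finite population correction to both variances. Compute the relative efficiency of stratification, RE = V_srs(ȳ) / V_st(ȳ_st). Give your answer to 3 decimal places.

V̂(ȳ_st) = Σ W_h² (1 − n_h/N_h) s_h²/n_h, with W_h = N_h/N and N = 3050:
  stratum Q1: (1050/3050)²·(1 − 254/1050)·103.97²/254 = 3.82371
  stratum Q2: (500/3050)²·(1 − 38/500)·145.93²/38 = 13.9161
  stratum Q3: (450/3050)²·(1 − 70/450)·221.43²/70 = 12.8757
  stratum Q4: (1050/3050)²·(1 − 212/1050)·29.18²/212 = 0.379899
V_st = 30.9954
V_srs = (1 − 574/3050)·46441.9/574 = 65.6824
Relative efficiency = V_srs / V_st = 65.6824/30.9954 = 2.1191

RE ≈ 2.119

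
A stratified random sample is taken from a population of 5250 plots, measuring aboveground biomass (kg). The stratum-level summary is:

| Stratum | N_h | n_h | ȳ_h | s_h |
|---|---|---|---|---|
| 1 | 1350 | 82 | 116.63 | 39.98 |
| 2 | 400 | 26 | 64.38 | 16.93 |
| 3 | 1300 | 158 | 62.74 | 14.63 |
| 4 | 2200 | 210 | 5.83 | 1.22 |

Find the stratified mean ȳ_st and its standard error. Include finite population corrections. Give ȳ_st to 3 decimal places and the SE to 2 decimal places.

ȳ_st ≈ 52.874, SE ≈ 1.16

ȳ_st = Σ W_h ȳ_h = (1350·116.63 + 400·64.38 + 1300·62.74 + 2200·5.83)/5250 = 52.87438
V̂(ȳ_st) = Σ W_h² (1 − n_h/N_h) s_h²/n_h, with W_h = N_h/N and N = 5250:
  stratum 1: (1350/5250)²·(1 − 82/1350)·39.98²/82 = 1.21062
  stratum 2: (400/5250)²·(1 − 26/400)·16.93²/26 = 0.0598348
  stratum 3: (1300/5250)²·(1 − 158/1300)·14.63²/158 = 0.0729663
  stratum 4: (2200/5250)²·(1 − 210/2200)·1.22²/210 = 0.00112579
V̂(ȳ_st) = 1.34454
SE(ȳ_st) = √1.34454 = 1.15954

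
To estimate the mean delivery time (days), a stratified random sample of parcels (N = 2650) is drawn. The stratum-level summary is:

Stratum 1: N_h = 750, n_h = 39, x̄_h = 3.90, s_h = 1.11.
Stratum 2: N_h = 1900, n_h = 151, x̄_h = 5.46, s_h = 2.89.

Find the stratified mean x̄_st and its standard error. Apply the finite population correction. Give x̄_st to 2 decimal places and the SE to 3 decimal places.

x̄_st ≈ 5.02, SE ≈ 0.169

x̄_st = Σ W_h x̄_h = (750·3.90 + 1900·5.46)/2650 = 5.01849
V̂(x̄_st) = Σ W_h² (1 − n_h/N_h) s_h²/n_h, with W_h = N_h/N and N = 2650:
  stratum 1: (750/2650)²·(1 − 39/750)·1.11²/39 = 0.00239895
  stratum 2: (1900/2650)²·(1 − 151/1900)·2.89²/151 = 0.026174
V̂(x̄_st) = 0.028573
SE(x̄_st) = √0.028573 = 0.169035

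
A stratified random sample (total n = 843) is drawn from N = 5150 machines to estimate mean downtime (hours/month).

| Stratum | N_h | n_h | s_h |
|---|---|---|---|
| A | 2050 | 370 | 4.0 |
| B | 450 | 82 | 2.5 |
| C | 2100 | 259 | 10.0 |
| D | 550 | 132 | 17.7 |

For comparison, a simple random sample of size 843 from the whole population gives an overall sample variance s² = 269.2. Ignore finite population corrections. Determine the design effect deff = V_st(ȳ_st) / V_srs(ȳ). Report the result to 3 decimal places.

V̂(ȳ_st) = Σ W_h² s_h²/n_h, with W_h = N_h/N and N = 5150:
  stratum A: (2050/5150)²·4.0²/370 = 0.00685191
  stratum B: (450/5150)²·2.5²/82 = 0.000581938
  stratum C: (2100/5150)²·10.0²/259 = 0.0641984
  stratum D: (550/5150)²·17.7²/132 = 0.0270697
V_st = 0.098702
V_srs = s²/n = 269.2/843 = 0.319336
deff = V_st / V_srs = 0.098702/0.319336 = 0.3091

deff ≈ 0.309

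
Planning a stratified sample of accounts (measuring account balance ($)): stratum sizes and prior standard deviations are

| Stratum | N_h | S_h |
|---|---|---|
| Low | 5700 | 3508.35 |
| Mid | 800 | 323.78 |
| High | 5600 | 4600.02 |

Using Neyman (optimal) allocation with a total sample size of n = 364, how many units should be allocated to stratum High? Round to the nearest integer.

204

Neyman allocation: n_h = n · N_h S_h / Σ N_i S_i, with n = 364.
  stratum Low: N_h·S_h = 5700·3508.35 = 19997595.00
  stratum Mid: N_h·S_h = 800·323.78 = 259024.00
  stratum High: N_h·S_h = 5600·4600.02 = 25760112.00
Σ N_h S_h = 46016731.00
n for stratum High = 364·25760112.00/46016731.00 = 203.767 → 204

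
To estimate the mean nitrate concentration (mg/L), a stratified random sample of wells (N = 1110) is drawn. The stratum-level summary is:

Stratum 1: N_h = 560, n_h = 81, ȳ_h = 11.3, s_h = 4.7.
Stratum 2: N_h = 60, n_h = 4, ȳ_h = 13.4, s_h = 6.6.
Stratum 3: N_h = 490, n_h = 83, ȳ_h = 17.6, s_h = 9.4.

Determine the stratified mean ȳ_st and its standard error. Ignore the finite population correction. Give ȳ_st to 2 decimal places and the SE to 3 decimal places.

ȳ_st = Σ W_h ȳ_h = (560·11.3 + 60·13.4 + 490·17.6)/1110 = 14.19459
V̂(ȳ_st) = Σ W_h² s_h²/n_h, with W_h = N_h/N and N = 1110:
  stratum 1: (560/1110)²·4.7²/81 = 0.069413
  stratum 2: (60/1110)²·6.6²/4 = 0.0318188
  stratum 3: (490/1110)²·9.4²/83 = 0.207455
V̂(ȳ_st) = 0.308687
SE(ȳ_st) = √0.308687 = 0.555596

ȳ_st ≈ 14.19, SE ≈ 0.556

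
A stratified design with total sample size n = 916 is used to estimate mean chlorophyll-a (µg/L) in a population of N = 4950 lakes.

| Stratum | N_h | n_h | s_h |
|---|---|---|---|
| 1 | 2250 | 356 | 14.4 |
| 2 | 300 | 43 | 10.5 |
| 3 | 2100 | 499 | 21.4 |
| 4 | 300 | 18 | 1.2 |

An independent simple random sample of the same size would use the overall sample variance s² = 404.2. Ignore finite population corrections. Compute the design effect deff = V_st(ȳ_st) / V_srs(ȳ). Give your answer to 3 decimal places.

V̂(ȳ_st) = Σ W_h² s_h²/n_h, with W_h = N_h/N and N = 4950:
  stratum 1: (2250/4950)²·14.4²/356 = 0.120345
  stratum 2: (300/4950)²·10.5²/43 = 0.00941764
  stratum 3: (2100/4950)²·21.4²/499 = 0.165179
  stratum 4: (300/4950)²·1.2²/18 = 0.000293848
V_st = 0.295236
V_srs = s²/n = 404.2/916 = 0.441266
deff = V_st / V_srs = 0.295236/0.441266 = 0.6691

deff ≈ 0.669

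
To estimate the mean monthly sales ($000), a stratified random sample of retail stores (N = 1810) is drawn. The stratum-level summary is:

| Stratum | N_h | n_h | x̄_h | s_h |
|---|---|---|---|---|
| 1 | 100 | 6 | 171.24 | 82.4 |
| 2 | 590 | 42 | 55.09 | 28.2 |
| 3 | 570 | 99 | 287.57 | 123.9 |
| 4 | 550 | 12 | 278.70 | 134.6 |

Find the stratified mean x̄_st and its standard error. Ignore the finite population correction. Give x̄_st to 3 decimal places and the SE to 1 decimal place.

x̄_st = Σ W_h x̄_h = (100·171.24 + 590·55.09 + 570·287.57 + 550·278.70)/1810 = 202.66685
V̂(x̄_st) = Σ W_h² s_h²/n_h, with W_h = N_h/N and N = 1810:
  stratum 1: (100/1810)²·82.4²/6 = 3.45419
  stratum 2: (590/1810)²·28.2²/42 = 2.01185
  stratum 3: (570/1810)²·123.9²/99 = 15.378
  stratum 4: (550/1810)²·134.6²/12 = 139.405
V̂(x̄_st) = 160.249
SE(x̄_st) = √160.249 = 12.6589

x̄_st ≈ 202.667, SE ≈ 12.7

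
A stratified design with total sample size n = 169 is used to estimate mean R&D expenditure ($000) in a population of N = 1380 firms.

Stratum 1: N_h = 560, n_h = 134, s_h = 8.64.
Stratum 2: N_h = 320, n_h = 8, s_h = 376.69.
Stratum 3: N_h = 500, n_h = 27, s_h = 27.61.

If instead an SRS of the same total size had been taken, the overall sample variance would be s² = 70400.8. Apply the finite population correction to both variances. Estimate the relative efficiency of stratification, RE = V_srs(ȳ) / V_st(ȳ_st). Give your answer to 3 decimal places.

V̂(ȳ_st) = Σ W_h² (1 − n_h/N_h) s_h²/n_h, with W_h = N_h/N and N = 1380:
  stratum 1: (560/1380)²·(1 − 134/560)·8.64²/134 = 0.069785
  stratum 2: (320/1380)²·(1 − 8/320)·376.69²/8 = 929.875
  stratum 3: (500/1380)²·(1 − 27/500)·27.61²/27 = 3.50624
V_st = 933.451
V_srs = (1 − 169/1380)·70400.8/169 = 365.558
Relative efficiency = V_srs / V_st = 365.558/933.451 = 0.3916

RE ≈ 0.392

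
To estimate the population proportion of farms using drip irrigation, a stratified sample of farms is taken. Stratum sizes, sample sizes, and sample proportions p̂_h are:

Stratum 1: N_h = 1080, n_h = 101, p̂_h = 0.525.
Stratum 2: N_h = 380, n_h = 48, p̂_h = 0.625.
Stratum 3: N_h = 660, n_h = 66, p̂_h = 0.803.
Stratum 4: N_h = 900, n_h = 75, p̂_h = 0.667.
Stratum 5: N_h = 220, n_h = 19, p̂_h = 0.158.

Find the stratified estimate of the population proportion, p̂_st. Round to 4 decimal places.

p̂_st ≈ 0.6079

N = 3240; stratum weights W_h = N_h/N.
p̂_st = Σ W_h p̂_h = (1080·0.525 + 380·0.625 + 660·0.803 + 900·0.667 + 220·0.158)/3240 = 0.60788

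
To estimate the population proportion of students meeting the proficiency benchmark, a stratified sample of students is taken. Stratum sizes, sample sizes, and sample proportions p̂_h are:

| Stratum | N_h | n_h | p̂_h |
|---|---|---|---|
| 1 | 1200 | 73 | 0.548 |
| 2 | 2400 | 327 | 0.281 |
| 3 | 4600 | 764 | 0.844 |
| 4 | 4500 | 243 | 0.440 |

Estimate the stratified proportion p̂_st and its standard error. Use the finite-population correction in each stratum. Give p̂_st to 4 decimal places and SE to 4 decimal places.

N = 12700; stratum weights W_h = N_h/N.
p̂_st = Σ W_h p̂_h = (1200·0.548 + 2400·0.281 + 4600·0.844 + 4500·0.440)/12700 = 0.56649
V̂(p̂_st) = Σ W_h² (1 − n_h/N_h) p̂_h(1−p̂_h)/(n_h−1):
  stratum 1: (1200/12700)²·(1 − 73/1200)·0.548·0.452/72 = 2.88459e-05
  stratum 2: (2400/12700)²·(1 − 327/2400)·0.281·0.719/326 = 1.9117e-05
  stratum 3: (4600/12700)²·(1 − 764/4600)·0.844·0.156/763 = 1.88787e-05
  stratum 4: (4500/12700)²·(1 − 243/4500)·0.440·0.560/242 = 0.00012093
V̂(p̂_st) = 0.000187772; SE = √V̂ = 0.013703

p̂_st ≈ 0.5665, SE ≈ 0.0137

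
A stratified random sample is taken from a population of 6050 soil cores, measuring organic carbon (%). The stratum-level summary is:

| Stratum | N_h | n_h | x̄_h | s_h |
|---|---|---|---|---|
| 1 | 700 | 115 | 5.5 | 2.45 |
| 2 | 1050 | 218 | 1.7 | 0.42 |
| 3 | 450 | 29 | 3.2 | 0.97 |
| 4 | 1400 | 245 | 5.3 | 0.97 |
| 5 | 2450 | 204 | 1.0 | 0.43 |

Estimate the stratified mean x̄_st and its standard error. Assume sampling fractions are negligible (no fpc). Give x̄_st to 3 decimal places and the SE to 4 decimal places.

x̄_st ≈ 2.801, SE ≈ 0.0355

x̄_st = Σ W_h x̄_h = (700·5.5 + 1050·1.7 + 450·3.2 + 1400·5.3 + 2450·1.0)/6050 = 2.80083
V̂(x̄_st) = Σ W_h² s_h²/n_h, with W_h = N_h/N and N = 6050:
  stratum 1: (700/6050)²·2.45²/115 = 0.000698747
  stratum 2: (1050/6050)²·0.42²/218 = 2.43731e-05
  stratum 3: (450/6050)²·0.97²/29 = 0.000179498
  stratum 4: (1400/6050)²·0.97²/245 = 0.000205647
  stratum 5: (2450/6050)²·0.43²/204 = 0.000148637
V̂(x̄_st) = 0.0012569
SE(x̄_st) = √0.0012569 = 0.0354528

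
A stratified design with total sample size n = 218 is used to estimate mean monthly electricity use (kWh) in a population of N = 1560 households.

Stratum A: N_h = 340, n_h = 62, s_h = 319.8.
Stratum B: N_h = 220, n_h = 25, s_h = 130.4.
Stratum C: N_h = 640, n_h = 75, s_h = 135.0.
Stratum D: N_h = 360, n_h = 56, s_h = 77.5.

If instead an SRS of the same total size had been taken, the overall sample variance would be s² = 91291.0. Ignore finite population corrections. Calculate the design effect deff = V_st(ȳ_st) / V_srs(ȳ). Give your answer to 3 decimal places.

V̂(ȳ_st) = Σ W_h² s_h²/n_h, with W_h = N_h/N and N = 1560:
  stratum A: (340/1560)²·319.8²/62 = 78.3563
  stratum B: (220/1560)²·130.4²/25 = 13.5273
  stratum C: (640/1560)²·135.0²/75 = 40.8994
  stratum D: (360/1560)²·77.5²/56 = 5.71178
V_st = 138.495
V_srs = s²/n = 91291.0/218 = 418.766
deff = V_st / V_srs = 138.495/418.766 = 0.3307

deff ≈ 0.331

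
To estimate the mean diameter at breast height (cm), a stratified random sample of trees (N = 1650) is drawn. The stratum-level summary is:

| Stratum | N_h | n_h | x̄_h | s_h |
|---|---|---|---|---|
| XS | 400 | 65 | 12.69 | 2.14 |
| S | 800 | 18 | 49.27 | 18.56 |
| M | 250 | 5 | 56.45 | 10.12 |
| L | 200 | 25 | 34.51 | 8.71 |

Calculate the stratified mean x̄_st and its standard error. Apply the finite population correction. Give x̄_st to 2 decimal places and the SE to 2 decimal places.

x̄_st ≈ 39.70, SE ≈ 2.21

x̄_st = Σ W_h x̄_h = (400·12.69 + 800·49.27 + 250·56.45 + 200·34.51)/1650 = 39.70091
V̂(x̄_st) = Σ W_h² (1 − n_h/N_h) s_h²/n_h, with W_h = N_h/N and N = 1650:
  stratum XS: (400/1650)²·(1 − 65/400)·2.14²/65 = 0.00346778
  stratum S: (800/1650)²·(1 − 18/800)·18.56²/18 = 4.39757
  stratum M: (250/1650)²·(1 − 5/250)·10.12²/5 = 0.460818
  stratum L: (200/1650)²·(1 − 25/200)·8.71²/25 = 0.0390118
V̂(x̄_st) = 4.90086
SE(x̄_st) = √4.90086 = 2.21379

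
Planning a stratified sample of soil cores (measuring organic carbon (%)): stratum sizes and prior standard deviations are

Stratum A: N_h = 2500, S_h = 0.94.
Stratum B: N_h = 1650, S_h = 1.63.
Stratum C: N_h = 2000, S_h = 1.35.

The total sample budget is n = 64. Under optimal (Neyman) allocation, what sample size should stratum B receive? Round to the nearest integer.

Neyman allocation: n_h = n · N_h S_h / Σ N_i S_i, with n = 64.
  stratum A: N_h·S_h = 2500·0.94 = 2350.00
  stratum B: N_h·S_h = 1650·1.63 = 2689.50
  stratum C: N_h·S_h = 2000·1.35 = 2700.00
Σ N_h S_h = 7739.50
n for stratum B = 64·2689.50/7739.50 = 22.240 → 22

22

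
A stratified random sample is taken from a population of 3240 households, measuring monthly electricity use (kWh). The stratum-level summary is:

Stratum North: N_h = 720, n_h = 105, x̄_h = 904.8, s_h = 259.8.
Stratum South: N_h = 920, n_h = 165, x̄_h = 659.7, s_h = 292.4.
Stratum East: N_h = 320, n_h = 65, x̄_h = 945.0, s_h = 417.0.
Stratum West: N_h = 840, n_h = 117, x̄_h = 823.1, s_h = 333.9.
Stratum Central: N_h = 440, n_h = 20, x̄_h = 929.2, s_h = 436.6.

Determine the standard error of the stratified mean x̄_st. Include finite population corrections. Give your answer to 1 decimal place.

V̂(x̄_st) = Σ W_h² (1 − n_h/N_h) s_h²/n_h, with W_h = N_h/N and N = 3240:
  stratum North: (720/3240)²·(1 − 105/720)·259.8²/105 = 27.1148
  stratum South: (920/3240)²·(1 − 165/920)·292.4²/165 = 34.2859
  stratum East: (320/3240)²·(1 − 65/320)·417.0²/65 = 20.795
  stratum West: (840/3240)²·(1 − 117/840)·333.9²/117 = 55.1283
  stratum Central: (440/3240)²·(1 − 20/440)·436.6²/20 = 167.784
V̂(x̄_st) = 305.108
SE(x̄_st) = √305.108 = 17.4673

SE(x̄_st) ≈ 17.5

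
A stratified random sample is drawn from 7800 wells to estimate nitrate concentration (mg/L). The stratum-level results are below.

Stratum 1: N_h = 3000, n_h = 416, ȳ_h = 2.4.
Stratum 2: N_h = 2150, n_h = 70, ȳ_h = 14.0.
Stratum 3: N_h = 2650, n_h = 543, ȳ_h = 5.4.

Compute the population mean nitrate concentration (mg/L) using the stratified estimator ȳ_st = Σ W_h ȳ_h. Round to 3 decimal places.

N = Σ N_h = 7800. Stratum weights W_h = N_h/N.
ȳ_st = (3000·2.4 + 2150·14.0 + 2650·5.4) / 7800 = 6.61667

ȳ_st ≈ 6.617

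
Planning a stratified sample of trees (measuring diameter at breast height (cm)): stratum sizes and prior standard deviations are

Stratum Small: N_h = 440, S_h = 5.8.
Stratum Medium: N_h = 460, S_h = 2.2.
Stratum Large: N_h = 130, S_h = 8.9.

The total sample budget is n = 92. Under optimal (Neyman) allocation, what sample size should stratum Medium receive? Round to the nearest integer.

Neyman allocation: n_h = n · N_h S_h / Σ N_i S_i, with n = 92.
  stratum Small: N_h·S_h = 440·5.8 = 2552.00
  stratum Medium: N_h·S_h = 460·2.2 = 1012.00
  stratum Large: N_h·S_h = 130·8.9 = 1157.00
Σ N_h S_h = 4721.00
n for stratum Medium = 92·1012.00/4721.00 = 19.721 → 20

20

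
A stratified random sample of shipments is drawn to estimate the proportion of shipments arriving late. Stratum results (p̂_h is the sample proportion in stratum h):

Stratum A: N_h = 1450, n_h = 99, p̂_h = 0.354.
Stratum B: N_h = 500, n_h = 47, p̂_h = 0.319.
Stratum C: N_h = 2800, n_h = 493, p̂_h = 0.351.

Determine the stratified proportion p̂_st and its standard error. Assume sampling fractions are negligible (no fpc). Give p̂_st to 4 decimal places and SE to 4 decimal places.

N = 4750; stratum weights W_h = N_h/N.
p̂_st = Σ W_h p̂_h = (1450·0.354 + 500·0.319 + 2800·0.351)/4750 = 0.34855
V̂(p̂_st) = Σ W_h² p̂_h(1−p̂_h)/(n_h−1):
  stratum A: (1450/4750)²·0.354·0.646/98 = 0.00021745
  stratum B: (500/4750)²·0.319·0.681/46 = 5.23278e-05
  stratum C: (2800/4750)²·0.351·0.649/492 = 0.000160885
V̂(p̂_st) = 0.000430662; SE = √V̂ = 0.0207524

p̂_st ≈ 0.3485, SE ≈ 0.0208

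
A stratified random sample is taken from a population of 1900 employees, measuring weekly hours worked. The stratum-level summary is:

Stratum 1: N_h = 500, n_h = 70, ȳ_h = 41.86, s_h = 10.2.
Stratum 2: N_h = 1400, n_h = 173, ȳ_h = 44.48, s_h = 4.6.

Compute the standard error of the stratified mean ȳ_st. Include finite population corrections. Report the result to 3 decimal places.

V̂(ȳ_st) = Σ W_h² (1 − n_h/N_h) s_h²/n_h, with W_h = N_h/N and N = 1900:
  stratum 1: (500/1900)²·(1 − 70/500)·10.2²/70 = 0.0885184
  stratum 2: (1400/1900)²·(1 − 173/1400)·4.6²/173 = 0.0582016
V̂(ȳ_st) = 0.14672
SE(ȳ_st) = √0.14672 = 0.38304

SE(ȳ_st) ≈ 0.383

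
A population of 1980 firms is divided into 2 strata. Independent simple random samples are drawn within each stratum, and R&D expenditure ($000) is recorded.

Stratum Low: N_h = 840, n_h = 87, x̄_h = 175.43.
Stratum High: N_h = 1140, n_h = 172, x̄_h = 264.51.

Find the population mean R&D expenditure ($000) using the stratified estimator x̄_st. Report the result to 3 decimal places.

N = Σ N_h = 1980. Stratum weights W_h = N_h/N.
x̄_st = (840·175.43 + 1140·264.51) / 1980 = 226.71848

x̄_st ≈ 226.718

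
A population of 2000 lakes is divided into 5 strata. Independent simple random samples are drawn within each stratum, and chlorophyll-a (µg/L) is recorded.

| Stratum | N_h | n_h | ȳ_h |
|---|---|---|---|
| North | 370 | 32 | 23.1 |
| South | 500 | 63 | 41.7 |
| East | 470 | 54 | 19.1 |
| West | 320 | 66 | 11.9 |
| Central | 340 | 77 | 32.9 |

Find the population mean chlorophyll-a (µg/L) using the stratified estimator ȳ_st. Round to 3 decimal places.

ȳ_st ≈ 26.684

N = Σ N_h = 2000. Stratum weights W_h = N_h/N.
ȳ_st = (370·23.1 + 500·41.7 + 470·19.1 + 320·11.9 + 340·32.9) / 2000 = 26.68400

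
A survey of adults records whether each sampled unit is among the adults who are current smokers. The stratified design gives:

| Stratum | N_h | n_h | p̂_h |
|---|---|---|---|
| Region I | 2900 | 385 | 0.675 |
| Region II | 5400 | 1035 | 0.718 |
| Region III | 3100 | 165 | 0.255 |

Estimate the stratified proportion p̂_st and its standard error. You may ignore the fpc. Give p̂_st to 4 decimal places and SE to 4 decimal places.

N = 11400; stratum weights W_h = N_h/N.
p̂_st = Σ W_h p̂_h = (2900·0.675 + 5400·0.718 + 3100·0.255)/11400 = 0.58116
V̂(p̂_st) = Σ W_h² p̂_h(1−p̂_h)/(n_h−1):
  stratum Region I: (2900/11400)²·0.675·0.325/384 = 3.69694e-05
  stratum Region II: (5400/11400)²·0.718·0.282/1034 = 4.3937e-05
  stratum Region III: (3100/11400)²·0.255·0.745/164 = 8.56577e-05
V̂(p̂_st) = 0.000166564; SE = √V̂ = 0.012906

p̂_st ≈ 0.5812, SE ≈ 0.0129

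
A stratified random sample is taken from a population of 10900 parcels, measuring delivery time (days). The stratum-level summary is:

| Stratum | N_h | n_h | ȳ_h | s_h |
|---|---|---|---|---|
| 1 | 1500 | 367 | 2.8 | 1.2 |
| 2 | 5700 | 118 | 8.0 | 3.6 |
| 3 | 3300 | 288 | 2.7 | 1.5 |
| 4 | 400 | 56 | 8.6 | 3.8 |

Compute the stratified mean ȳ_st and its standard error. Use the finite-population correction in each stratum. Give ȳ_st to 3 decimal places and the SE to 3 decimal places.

ȳ_st ≈ 5.702, SE ≈ 0.174

ȳ_st = Σ W_h ȳ_h = (1500·2.8 + 5700·8.0 + 3300·2.7 + 400·8.6)/10900 = 5.70183
V̂(ȳ_st) = Σ W_h² (1 − n_h/N_h) s_h²/n_h, with W_h = N_h/N and N = 10900:
  stratum 1: (1500/10900)²·(1 − 367/1500)·1.2²/367 = 5.61261e-05
  stratum 2: (5700/10900)²·(1 − 118/5700)·3.6²/118 = 0.0294127
  stratum 3: (3300/10900)²·(1 − 288/3300)·1.5²/288 = 0.000653591
  stratum 4: (400/10900)²·(1 − 56/400)·3.8²/56 = 0.000298638
V̂(ȳ_st) = 0.030421
SE(ȳ_st) = √0.030421 = 0.174416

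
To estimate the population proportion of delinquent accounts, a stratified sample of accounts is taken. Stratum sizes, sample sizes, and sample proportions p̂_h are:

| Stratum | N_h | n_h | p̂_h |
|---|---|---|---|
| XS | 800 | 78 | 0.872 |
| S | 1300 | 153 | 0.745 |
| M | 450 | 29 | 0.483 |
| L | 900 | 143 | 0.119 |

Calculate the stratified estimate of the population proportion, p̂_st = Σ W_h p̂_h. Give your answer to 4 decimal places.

N = 3450; stratum weights W_h = N_h/N.
p̂_st = Σ W_h p̂_h = (800·0.872 + 1300·0.745 + 450·0.483 + 900·0.119)/3450 = 0.57697

p̂_st ≈ 0.5770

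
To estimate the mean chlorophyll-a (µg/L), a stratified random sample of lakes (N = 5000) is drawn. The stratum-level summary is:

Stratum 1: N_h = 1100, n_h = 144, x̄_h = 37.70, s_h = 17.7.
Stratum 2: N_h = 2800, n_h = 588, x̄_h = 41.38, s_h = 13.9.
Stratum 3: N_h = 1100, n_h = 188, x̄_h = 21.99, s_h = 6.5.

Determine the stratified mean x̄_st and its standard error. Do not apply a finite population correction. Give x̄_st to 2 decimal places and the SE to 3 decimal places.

x̄_st = Σ W_h x̄_h = (1100·37.70 + 2800·41.38 + 1100·21.99)/5000 = 36.30460
V̂(x̄_st) = Σ W_h² s_h²/n_h, with W_h = N_h/N and N = 5000:
  stratum 1: (1100/5000)²·17.7²/144 = 0.1053
  stratum 2: (2800/5000)²·13.9²/588 = 0.103045
  stratum 3: (1100/5000)²·6.5²/188 = 0.0108771
V̂(x̄_st) = 0.219223
SE(x̄_st) = √0.219223 = 0.468212

x̄_st ≈ 36.30, SE ≈ 0.468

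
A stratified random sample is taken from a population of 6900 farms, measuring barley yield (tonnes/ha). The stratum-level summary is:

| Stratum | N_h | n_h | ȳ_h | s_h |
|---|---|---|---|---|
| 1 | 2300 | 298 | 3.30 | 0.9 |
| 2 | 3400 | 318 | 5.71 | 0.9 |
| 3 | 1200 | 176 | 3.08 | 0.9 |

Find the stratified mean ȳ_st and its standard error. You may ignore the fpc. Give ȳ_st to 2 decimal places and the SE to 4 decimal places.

ȳ_st = Σ W_h ȳ_h = (2300·3.30 + 3400·5.71 + 1200·3.08)/6900 = 4.44928
V̂(ȳ_st) = Σ W_h² s_h²/n_h, with W_h = N_h/N and N = 6900:
  stratum 1: (2300/6900)²·0.9²/298 = 0.000302013
  stratum 2: (3400/6900)²·0.9²/318 = 0.000618468
  stratum 3: (1200/6900)²·0.9²/176 = 0.000139199
V̂(ȳ_st) = 0.00105968
SE(ȳ_st) = √0.00105968 = 0.0325527

ȳ_st ≈ 4.45, SE ≈ 0.0326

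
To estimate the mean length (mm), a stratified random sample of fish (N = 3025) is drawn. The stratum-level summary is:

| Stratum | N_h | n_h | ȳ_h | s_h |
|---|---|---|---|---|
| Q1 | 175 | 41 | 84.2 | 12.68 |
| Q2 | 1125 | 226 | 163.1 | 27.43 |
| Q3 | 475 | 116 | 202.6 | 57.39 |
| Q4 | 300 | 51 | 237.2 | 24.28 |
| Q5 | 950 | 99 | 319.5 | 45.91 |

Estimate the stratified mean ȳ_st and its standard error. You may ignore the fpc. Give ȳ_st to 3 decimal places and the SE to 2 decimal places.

ȳ_st ≈ 221.204, SE ≈ 1.84

ȳ_st = Σ W_h ȳ_h = (175·84.2 + 1125·163.1 + 475·202.6 + 300·237.2 + 950·319.5)/3025 = 221.20413
V̂(ȳ_st) = Σ W_h² s_h²/n_h, with W_h = N_h/N and N = 3025:
  stratum Q1: (175/3025)²·12.68²/41 = 0.0131244
  stratum Q2: (1125/3025)²·27.43²/226 = 0.460466
  stratum Q3: (475/3025)²·57.39²/116 = 0.700085
  stratum Q4: (300/3025)²·24.28²/51 = 0.113689
  stratum Q5: (950/3025)²·45.91²/99 = 2.09979
V̂(ȳ_st) = 3.38715
SE(ȳ_st) = √3.38715 = 1.84042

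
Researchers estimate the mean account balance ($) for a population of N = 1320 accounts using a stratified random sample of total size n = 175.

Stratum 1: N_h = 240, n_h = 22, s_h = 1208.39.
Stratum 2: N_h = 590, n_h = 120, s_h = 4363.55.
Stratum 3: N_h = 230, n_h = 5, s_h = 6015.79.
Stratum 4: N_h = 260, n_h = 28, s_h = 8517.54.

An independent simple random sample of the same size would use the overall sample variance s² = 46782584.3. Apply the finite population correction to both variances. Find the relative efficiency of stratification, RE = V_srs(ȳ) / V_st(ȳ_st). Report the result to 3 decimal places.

V̂(ȳ_st) = Σ W_h² (1 − n_h/N_h) s_h²/n_h, with W_h = N_h/N and N = 1320:
  stratum 1: (240/1320)²·(1 − 22/240)·1208.39²/22 = 1993.02
  stratum 2: (590/1320)²·(1 − 120/590)·4363.55²/120 = 25252.3
  stratum 3: (230/1320)²·(1 − 5/230)·6015.79²/5 = 214970
  stratum 4: (260/1320)²·(1 − 28/260)·8517.54²/28 = 89698.2
V_st = 331914
V_srs = (1 − 175/1320)·46782584.3/175 = 231888
Relative efficiency = V_srs / V_st = 231888/331914 = 0.6986

RE ≈ 0.699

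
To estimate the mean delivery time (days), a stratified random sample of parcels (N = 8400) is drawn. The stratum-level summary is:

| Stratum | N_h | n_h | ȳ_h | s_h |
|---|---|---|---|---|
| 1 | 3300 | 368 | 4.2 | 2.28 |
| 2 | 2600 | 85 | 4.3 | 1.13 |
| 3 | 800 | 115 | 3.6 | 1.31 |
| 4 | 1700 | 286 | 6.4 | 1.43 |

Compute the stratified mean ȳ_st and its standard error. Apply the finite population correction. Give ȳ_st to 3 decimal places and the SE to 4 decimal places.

ȳ_st = Σ W_h ȳ_h = (3300·4.2 + 2600·4.3 + 800·3.6 + 1700·6.4)/8400 = 4.61905
V̂(ȳ_st) = Σ W_h² (1 − n_h/N_h) s_h²/n_h, with W_h = N_h/N and N = 8400:
  stratum 1: (3300/8400)²·(1 − 368/3300)·2.28²/368 = 0.00193705
  stratum 2: (2600/8400)²·(1 − 85/2600)·1.13²/85 = 0.00139217
  stratum 3: (800/8400)²·(1 − 115/800)·1.31²/115 = 0.000115896
  stratum 4: (1700/8400)²·(1 − 286/1700)·1.43²/286 = 0.000243582
V̂(ȳ_st) = 0.00368869
SE(ȳ_st) = √0.00368869 = 0.0607346

ȳ_st ≈ 4.619, SE ≈ 0.0607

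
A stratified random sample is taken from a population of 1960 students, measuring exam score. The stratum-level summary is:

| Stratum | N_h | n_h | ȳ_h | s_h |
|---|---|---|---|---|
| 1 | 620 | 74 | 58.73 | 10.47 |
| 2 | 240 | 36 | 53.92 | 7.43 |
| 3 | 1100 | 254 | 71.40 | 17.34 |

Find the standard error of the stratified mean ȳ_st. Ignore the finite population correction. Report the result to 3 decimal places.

V̂(ȳ_st) = Σ W_h² s_h²/n_h, with W_h = N_h/N and N = 1960:
  stratum 1: (620/1960)²·10.47²/74 = 0.148229
  stratum 2: (240/1960)²·7.43²/36 = 0.0229925
  stratum 3: (1100/1960)²·17.34²/254 = 0.372853
V̂(ȳ_st) = 0.544074
SE(ȳ_st) = √0.544074 = 0.737614

SE(ȳ_st) ≈ 0.738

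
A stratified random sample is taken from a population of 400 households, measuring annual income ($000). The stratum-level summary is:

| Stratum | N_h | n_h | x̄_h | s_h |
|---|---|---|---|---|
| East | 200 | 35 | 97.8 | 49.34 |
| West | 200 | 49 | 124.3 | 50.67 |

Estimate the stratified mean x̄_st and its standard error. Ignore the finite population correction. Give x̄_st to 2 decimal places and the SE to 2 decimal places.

x̄_st ≈ 111.05, SE ≈ 5.52

x̄_st = Σ W_h x̄_h = (200·97.8 + 200·124.3)/400 = 111.05000
V̂(x̄_st) = Σ W_h² s_h²/n_h, with W_h = N_h/N and N = 400:
  stratum East: (200/400)²·49.34²/35 = 17.3888
  stratum West: (200/400)²·50.67²/49 = 13.0992
V̂(x̄_st) = 30.4881
SE(x̄_st) = √30.4881 = 5.5216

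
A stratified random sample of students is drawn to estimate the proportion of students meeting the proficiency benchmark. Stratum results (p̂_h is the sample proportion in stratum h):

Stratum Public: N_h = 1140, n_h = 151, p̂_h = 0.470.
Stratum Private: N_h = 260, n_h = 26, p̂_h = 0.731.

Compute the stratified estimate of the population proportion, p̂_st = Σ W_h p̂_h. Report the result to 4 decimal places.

p̂_st ≈ 0.5185

N = 1400; stratum weights W_h = N_h/N.
p̂_st = Σ W_h p̂_h = (1140·0.470 + 260·0.731)/1400 = 0.51847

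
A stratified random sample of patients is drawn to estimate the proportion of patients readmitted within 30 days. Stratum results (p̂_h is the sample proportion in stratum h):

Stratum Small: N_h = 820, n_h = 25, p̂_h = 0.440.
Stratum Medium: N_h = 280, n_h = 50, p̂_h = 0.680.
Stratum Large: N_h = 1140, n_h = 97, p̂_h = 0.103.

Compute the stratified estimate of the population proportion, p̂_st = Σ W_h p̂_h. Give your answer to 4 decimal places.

N = 2240; stratum weights W_h = N_h/N.
p̂_st = Σ W_h p̂_h = (820·0.440 + 280·0.680 + 1140·0.103)/2240 = 0.29849

p̂_st ≈ 0.2985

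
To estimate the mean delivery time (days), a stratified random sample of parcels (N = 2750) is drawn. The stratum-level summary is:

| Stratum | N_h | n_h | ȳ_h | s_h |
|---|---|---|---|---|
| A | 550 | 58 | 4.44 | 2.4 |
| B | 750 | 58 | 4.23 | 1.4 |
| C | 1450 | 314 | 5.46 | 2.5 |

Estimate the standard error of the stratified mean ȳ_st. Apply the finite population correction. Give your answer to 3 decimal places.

SE(ȳ_st) ≈ 0.101

V̂(ȳ_st) = Σ W_h² (1 − n_h/N_h) s_h²/n_h, with W_h = N_h/N and N = 2750:
  stratum A: (550/2750)²·(1 − 58/550)·2.4²/58 = 0.0035535
  stratum B: (750/2750)²·(1 − 58/750)·1.4²/58 = 0.00231916
  stratum C: (1450/2750)²·(1 − 314/1450)·2.5²/314 = 0.00433542
V̂(ȳ_st) = 0.0102081
SE(ȳ_st) = √0.0102081 = 0.101035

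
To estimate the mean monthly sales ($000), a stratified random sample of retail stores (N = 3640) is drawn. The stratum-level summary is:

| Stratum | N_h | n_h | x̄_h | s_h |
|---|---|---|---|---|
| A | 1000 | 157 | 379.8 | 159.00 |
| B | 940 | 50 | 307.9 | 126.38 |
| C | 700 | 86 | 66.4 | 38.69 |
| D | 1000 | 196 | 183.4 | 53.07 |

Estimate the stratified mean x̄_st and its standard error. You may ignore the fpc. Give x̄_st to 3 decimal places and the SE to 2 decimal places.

x̄_st ≈ 247.007, SE ≈ 5.93

x̄_st = Σ W_h x̄_h = (1000·379.8 + 940·307.9 + 700·66.4 + 1000·183.4)/3640 = 247.00714
V̂(x̄_st) = Σ W_h² s_h²/n_h, with W_h = N_h/N and N = 3640:
  stratum A: (1000/3640)²·159.00²/157 = 12.1532
  stratum B: (940/3640)²·126.38²/50 = 21.3029
  stratum C: (700/3640)²·38.69²/86 = 0.643713
  stratum D: (1000/3640)²·53.07²/196 = 1.08452
V̂(x̄_st) = 35.1844
SE(x̄_st) = √35.1844 = 5.93165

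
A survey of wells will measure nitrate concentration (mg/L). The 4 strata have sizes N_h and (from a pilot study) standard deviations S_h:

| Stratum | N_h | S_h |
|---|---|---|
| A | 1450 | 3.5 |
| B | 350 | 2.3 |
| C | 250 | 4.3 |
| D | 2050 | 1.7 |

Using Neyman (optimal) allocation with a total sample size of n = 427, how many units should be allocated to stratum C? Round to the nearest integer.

Neyman allocation: n_h = n · N_h S_h / Σ N_i S_i, with n = 427.
  stratum A: N_h·S_h = 1450·3.5 = 5075.00
  stratum B: N_h·S_h = 350·2.3 = 805.00
  stratum C: N_h·S_h = 250·4.3 = 1075.00
  stratum D: N_h·S_h = 2050·1.7 = 3485.00
Σ N_h S_h = 10440.00
n for stratum C = 427·1075.00/10440.00 = 43.968 → 44

44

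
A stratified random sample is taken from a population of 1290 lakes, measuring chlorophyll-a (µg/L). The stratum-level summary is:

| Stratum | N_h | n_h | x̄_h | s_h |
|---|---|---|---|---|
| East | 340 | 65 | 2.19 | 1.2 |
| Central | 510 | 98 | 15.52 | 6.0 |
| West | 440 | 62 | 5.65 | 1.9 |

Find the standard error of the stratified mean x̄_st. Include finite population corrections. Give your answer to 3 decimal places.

V̂(x̄_st) = Σ W_h² (1 − n_h/N_h) s_h²/n_h, with W_h = N_h/N and N = 1290:
  stratum East: (340/1290)²·(1 − 65/340)·1.2²/65 = 0.00124475
  stratum Central: (510/1290)²·(1 − 98/510)·6.0²/98 = 0.0463836
  stratum West: (440/1290)²·(1 − 62/440)·1.9²/62 = 0.00581943
V̂(x̄_st) = 0.0534478
SE(x̄_st) = √0.0534478 = 0.231188

SE(x̄_st) ≈ 0.231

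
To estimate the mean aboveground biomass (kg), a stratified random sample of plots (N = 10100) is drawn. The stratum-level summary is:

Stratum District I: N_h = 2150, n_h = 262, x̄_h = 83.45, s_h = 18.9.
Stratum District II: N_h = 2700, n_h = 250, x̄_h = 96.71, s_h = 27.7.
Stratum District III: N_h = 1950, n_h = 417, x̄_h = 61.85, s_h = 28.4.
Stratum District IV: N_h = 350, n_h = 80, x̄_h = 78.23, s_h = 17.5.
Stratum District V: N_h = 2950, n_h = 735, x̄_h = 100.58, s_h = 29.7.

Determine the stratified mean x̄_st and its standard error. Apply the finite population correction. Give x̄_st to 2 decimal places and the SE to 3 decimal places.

x̄_st = Σ W_h x̄_h = (2150·83.45 + 2700·96.71 + 1950·61.85 + 350·78.23 + 2950·100.58)/10100 = 87.64688
V̂(x̄_st) = Σ W_h² (1 − n_h/N_h) s_h²/n_h, with W_h = N_h/N and N = 10100:
  stratum District I: (2150/10100)²·(1 − 262/2150)·18.9²/262 = 0.0542525
  stratum District II: (2700/10100)²·(1 − 250/2700)·27.7²/250 = 0.199025
  stratum District III: (1950/10100)²·(1 − 417/1950)·28.4²/417 = 0.0566806
  stratum District IV: (350/10100)²·(1 − 80/350)·17.5²/80 = 0.0035463
  stratum District V: (2950/10100)²·(1 − 735/2950)·29.7²/735 = 0.0768738
V̂(x̄_st) = 0.390378
SE(x̄_st) = √0.390378 = 0.624802

x̄_st ≈ 87.65, SE ≈ 0.625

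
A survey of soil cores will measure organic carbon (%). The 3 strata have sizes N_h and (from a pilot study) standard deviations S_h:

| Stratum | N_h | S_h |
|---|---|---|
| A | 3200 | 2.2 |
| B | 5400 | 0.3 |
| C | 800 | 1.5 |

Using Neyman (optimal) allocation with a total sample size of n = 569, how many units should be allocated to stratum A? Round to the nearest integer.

406

Neyman allocation: n_h = n · N_h S_h / Σ N_i S_i, with n = 569.
  stratum A: N_h·S_h = 3200·2.2 = 7040.00
  stratum B: N_h·S_h = 5400·0.3 = 1620.00
  stratum C: N_h·S_h = 800·1.5 = 1200.00
Σ N_h S_h = 9860.00
n for stratum A = 569·7040.00/9860.00 = 406.264 → 406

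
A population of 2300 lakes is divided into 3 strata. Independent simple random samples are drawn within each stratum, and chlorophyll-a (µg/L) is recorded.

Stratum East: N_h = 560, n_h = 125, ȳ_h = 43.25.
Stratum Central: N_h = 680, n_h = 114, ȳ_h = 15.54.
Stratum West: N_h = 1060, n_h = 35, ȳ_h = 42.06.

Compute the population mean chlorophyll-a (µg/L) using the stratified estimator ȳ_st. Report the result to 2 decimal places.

ȳ_st ≈ 34.51

N = Σ N_h = 2300. Stratum weights W_h = N_h/N.
ȳ_st = (560·43.25 + 680·15.54 + 1060·42.06) / 2300 = 34.5090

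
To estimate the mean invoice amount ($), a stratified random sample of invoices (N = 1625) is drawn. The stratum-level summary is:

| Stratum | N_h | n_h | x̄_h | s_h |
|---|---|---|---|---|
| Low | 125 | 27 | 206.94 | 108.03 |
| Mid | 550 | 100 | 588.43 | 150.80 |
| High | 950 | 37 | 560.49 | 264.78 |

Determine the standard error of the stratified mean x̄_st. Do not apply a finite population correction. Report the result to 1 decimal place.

SE(x̄_st) ≈ 26.0

V̂(x̄_st) = Σ W_h² s_h²/n_h, with W_h = N_h/N and N = 1625:
  stratum Low: (125/1625)²·108.03²/27 = 2.55763
  stratum Mid: (550/1625)²·150.80²/100 = 26.0508
  stratum High: (950/1625)²·264.78²/37 = 647.603
V̂(x̄_st) = 676.212
SE(x̄_st) = √676.212 = 26.0041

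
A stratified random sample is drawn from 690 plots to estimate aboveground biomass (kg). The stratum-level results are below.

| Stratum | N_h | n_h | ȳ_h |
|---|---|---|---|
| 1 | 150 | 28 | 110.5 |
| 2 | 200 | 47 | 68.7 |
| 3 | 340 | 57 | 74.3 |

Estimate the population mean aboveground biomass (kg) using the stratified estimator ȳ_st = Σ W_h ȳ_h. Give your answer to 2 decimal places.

N = Σ N_h = 690. Stratum weights W_h = N_h/N.
ȳ_st = (150·110.5 + 200·68.7 + 340·74.3) / 690 = 80.5464

ȳ_st ≈ 80.55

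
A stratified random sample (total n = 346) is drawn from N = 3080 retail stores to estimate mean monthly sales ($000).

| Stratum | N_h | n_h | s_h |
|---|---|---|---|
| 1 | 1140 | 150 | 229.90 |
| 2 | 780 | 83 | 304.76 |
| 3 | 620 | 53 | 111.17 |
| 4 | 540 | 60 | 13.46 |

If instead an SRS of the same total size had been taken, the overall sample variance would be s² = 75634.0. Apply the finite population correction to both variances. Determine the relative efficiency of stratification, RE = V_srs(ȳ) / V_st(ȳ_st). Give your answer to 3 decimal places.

RE ≈ 1.691

V̂(ȳ_st) = Σ W_h² (1 − n_h/N_h) s_h²/n_h, with W_h = N_h/N and N = 3080:
  stratum 1: (1140/3080)²·(1 − 150/1140)·229.90²/150 = 41.9204
  stratum 2: (780/3080)²·(1 − 83/780)·304.76²/83 = 64.1304
  stratum 3: (620/3080)²·(1 − 53/620)·111.17²/53 = 8.64117
  stratum 4: (540/3080)²·(1 − 60/540)·13.46²/60 = 0.0825035
V_st = 114.774
V_srs = (1 − 346/3080)·75634.0/346 = 194.039
Relative efficiency = V_srs / V_st = 194.039/114.774 = 1.6906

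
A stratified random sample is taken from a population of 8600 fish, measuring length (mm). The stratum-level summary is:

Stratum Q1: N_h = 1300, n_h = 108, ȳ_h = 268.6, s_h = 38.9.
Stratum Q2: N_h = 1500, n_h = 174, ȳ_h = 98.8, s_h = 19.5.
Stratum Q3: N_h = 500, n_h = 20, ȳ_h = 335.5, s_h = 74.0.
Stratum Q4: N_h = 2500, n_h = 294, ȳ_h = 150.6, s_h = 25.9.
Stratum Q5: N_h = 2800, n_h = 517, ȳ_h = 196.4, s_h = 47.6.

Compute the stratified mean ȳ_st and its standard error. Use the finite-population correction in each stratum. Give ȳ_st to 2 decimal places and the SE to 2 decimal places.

ȳ_st ≈ 185.06, SE ≈ 1.34

ȳ_st = Σ W_h ȳ_h = (1300·268.6 + 1500·98.8 + 500·335.5 + 2500·150.6 + 2800·196.4)/8600 = 185.06395
V̂(ȳ_st) = Σ W_h² (1 − n_h/N_h) s_h²/n_h, with W_h = N_h/N and N = 8600:
  stratum Q1: (1300/8600)²·(1 − 108/1300)·38.9²/108 = 0.293561
  stratum Q2: (1500/8600)²·(1 − 174/1500)·19.5²/174 = 0.0587703
  stratum Q3: (500/8600)²·(1 − 20/500)·74.0²/20 = 0.88848
  stratum Q4: (2500/8600)²·(1 − 294/2500)·25.9²/294 = 0.170138
  stratum Q5: (2800/8600)²·(1 − 517/2800)·47.6²/517 = 0.378783
V̂(ȳ_st) = 1.78973
SE(ȳ_st) = √1.78973 = 1.33781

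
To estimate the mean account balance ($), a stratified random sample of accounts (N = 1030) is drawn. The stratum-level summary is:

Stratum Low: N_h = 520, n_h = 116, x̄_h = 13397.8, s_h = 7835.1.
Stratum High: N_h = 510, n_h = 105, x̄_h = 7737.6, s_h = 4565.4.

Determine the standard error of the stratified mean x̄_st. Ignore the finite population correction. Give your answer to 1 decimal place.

SE(x̄_st) ≈ 428.4

V̂(x̄_st) = Σ W_h² s_h²/n_h, with W_h = N_h/N and N = 1030:
  stratum Low: (520/1030)²·7835.1²/116 = 134885
  stratum High: (510/1030)²·4565.4²/105 = 48667
V̂(x̄_st) = 183552
SE(x̄_st) = √183552 = 428.43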